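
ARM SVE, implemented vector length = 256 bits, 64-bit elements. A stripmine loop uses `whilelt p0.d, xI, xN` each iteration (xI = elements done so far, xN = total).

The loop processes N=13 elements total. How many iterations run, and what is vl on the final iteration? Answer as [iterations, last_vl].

lane count: 256 div 64 = 4
iterations = ceil(13/4) = 4; final-pass vl = 1

[iterations, last_vl] = [4, 1]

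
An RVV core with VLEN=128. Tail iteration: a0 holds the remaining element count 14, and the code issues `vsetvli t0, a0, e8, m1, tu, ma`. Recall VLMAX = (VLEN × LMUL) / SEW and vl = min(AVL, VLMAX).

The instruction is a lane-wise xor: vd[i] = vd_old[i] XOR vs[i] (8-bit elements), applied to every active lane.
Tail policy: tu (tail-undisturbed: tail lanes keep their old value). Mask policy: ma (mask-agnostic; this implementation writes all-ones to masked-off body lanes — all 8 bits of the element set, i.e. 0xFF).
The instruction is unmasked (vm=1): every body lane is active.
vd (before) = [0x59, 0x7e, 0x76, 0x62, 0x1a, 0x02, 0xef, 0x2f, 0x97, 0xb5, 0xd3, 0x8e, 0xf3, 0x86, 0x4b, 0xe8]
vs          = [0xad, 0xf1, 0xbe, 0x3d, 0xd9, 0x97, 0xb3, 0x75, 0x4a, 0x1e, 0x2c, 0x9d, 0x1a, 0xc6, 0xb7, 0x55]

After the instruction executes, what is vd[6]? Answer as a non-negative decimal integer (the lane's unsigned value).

VLMAX = VLEN×LMUL/SEW = 128×1/8 = 16
AVL=14 ≤ VLMAX=16, so vl = 14
[0] xor(0x59,0xad) = 0xf4
[1] xor(0x7e,0xf1) = 0x8f
[2] xor(0x76,0xbe) = 0xc8
[3] xor(0x62,0x3d) = 0x5f
[4] xor(0x1a,0xd9) = 0xc3
[5] xor(0x02,0x97) = 0x95
[6] xor(0xef,0xb3) = 0x5c
[7] xor(0x2f,0x75) = 0x5a
[8] xor(0x97,0x4a) = 0xdd
[9] xor(0xb5,0x1e) = 0xab
[10] xor(0xd3,0x2c) = 0xff
[11] xor(0x8e,0x9d) = 0x13
[12] xor(0xf3,0x1a) = 0xe9
[13] xor(0x86,0xc6) = 0x40
[14] tail/keep = 0x4b
[15] tail/keep = 0xe8

vd[6] = 92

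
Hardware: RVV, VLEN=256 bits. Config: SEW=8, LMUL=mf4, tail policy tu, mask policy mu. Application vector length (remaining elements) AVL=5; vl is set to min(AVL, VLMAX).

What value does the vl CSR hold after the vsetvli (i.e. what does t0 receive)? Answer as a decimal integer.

VLMAX = VLEN×LMUL/SEW = 256×1/4/8 = 8
vl = min(AVL, VLMAX) = min(5, 8) = 5

vl = 5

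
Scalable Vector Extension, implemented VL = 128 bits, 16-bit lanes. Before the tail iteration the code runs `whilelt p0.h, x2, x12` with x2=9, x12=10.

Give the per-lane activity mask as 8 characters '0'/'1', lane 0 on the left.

predicate = 10000000

128-bit reg / 16-bit elem → 8 lanes
whilelt: lane j active iff 9+j < 10 → j < 1 → 1 active
bits (lane 0 leftmost): 10000000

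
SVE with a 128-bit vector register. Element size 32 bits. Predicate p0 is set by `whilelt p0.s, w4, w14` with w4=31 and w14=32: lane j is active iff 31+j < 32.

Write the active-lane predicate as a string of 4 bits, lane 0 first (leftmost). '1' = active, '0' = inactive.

128-bit reg / 32-bit elem → 4 lanes
p0[j] = (31+j < 32); true for j=0..0 → 1 lanes set
bits (lane 0 leftmost): 1000

predicate = 1000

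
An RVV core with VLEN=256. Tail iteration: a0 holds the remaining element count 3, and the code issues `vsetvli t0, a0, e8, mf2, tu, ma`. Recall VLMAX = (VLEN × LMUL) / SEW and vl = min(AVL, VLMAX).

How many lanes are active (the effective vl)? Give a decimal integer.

vl = 3

VLMAX = (256 × 1/2) / 8 = 16 lanes
AVL=3 ≤ VLMAX=16, so vl = 3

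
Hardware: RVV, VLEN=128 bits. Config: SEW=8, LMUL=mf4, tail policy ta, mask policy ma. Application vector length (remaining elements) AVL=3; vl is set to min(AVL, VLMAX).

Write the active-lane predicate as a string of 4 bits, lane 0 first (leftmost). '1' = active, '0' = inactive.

predicate = 1110

VLMAX = (128 × 1/4) / 8 = 4 lanes
vl ← min(3, 4) = 3
bits (lane 0 leftmost): 1110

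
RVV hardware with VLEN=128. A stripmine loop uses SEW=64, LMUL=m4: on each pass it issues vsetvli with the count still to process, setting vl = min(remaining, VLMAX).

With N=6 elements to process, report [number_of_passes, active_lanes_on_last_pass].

[iterations, last_vl] = [1, 6]

VLMAX = (128 × 4) / 64 = 8 lanes
N=6: ⌈6/8⌉ = 1 iters; last vl = 6 − 0×8 = 6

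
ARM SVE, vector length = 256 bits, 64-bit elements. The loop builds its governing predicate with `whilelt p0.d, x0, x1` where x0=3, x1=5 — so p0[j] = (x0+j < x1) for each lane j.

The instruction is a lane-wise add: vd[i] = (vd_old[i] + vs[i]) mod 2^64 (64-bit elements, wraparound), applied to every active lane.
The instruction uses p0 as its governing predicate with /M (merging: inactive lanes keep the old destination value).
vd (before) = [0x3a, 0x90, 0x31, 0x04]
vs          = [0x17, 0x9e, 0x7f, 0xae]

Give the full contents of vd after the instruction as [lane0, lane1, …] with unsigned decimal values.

register lanes = 256/64 = 4
whilelt: lane j active iff 3+j < 5 → j < 2 → 2 active
[0] add(0x3a,0x17) = 0x51
[1] add(0x90,0x9e) = 0x12e
[2] tail/keep = 0x31
[3] tail/keep = 0x04

vd = [81, 302, 49, 4]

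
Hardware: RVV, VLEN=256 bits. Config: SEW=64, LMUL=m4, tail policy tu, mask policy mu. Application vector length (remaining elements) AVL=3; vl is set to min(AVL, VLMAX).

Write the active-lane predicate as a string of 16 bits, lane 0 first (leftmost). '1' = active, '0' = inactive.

predicate = 1110000000000000

lanes per group: 256·4/64 = 16
AVL=3 ≤ VLMAX=16, so vl = 3
bits (lane 0 leftmost): 1110000000000000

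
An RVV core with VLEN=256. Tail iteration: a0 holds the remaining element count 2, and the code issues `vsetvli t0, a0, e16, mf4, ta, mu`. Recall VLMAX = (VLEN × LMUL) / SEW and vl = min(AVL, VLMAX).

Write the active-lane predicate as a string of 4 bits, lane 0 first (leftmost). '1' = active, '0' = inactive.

VLMAX = (256 × 1/4) / 16 = 4 lanes
vl = min(AVL, VLMAX) = min(2, 4) = 2
bits (lane 0 leftmost): 1100

predicate = 1100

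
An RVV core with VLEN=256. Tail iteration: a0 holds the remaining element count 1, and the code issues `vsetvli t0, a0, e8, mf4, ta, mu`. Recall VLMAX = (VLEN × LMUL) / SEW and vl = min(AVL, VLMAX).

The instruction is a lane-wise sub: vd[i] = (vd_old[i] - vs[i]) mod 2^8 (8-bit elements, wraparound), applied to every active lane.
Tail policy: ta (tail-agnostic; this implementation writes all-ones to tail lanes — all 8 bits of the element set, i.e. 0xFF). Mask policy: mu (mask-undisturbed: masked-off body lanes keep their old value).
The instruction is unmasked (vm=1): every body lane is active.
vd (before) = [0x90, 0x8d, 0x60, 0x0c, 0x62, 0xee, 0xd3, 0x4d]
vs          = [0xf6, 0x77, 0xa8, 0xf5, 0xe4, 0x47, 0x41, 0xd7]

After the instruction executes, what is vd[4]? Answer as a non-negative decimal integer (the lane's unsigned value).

vd[4] = 255

lanes per group: 256·1/4/8 = 8
AVL=1 ≤ VLMAX=8, so vl = 1
lane  0: sub(0x90,0xf6) ⇒ 0x9a
lane  1: tail/ones ⇒ 0xff
lane  2: tail/ones ⇒ 0xff
lane  3: tail/ones ⇒ 0xff
lane  4: tail/ones ⇒ 0xff
lane  5: tail/ones ⇒ 0xff
lane  6: tail/ones ⇒ 0xff
lane  7: tail/ones ⇒ 0xff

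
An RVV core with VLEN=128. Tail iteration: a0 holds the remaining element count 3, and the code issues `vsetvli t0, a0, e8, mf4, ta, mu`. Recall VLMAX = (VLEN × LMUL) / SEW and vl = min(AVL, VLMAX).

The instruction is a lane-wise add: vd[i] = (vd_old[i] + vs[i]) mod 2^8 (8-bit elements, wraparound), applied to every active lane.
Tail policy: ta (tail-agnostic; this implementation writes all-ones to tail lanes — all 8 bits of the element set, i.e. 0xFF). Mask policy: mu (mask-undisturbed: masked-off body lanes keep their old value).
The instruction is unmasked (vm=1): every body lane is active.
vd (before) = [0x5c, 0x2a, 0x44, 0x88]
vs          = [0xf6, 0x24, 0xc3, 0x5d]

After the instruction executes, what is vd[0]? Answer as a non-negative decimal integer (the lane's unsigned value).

vd[0] = 82

VLMAX = (128 × 1/4) / 8 = 4 lanes
AVL=3 ≤ VLMAX=4, so vl = 3
lane  0: add(0x5c,0xf6) ⇒ 0x52
lane  1: add(0x2a,0x24) ⇒ 0x4e
lane  2: add(0x44,0xc3) ⇒ 0x07
lane  3: tail/ones ⇒ 0xff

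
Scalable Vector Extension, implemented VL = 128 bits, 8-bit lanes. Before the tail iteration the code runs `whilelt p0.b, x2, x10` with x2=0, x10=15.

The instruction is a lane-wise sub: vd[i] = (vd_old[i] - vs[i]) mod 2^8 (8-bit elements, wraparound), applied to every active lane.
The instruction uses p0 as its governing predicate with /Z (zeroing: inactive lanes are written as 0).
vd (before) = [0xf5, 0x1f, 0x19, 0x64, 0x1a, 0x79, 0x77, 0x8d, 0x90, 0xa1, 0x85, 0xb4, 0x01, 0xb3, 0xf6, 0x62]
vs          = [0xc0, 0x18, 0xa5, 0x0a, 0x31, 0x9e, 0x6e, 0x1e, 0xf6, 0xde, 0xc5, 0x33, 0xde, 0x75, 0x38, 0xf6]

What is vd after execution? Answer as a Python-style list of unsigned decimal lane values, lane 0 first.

lane count: 128 div 8 = 16
p0[j] = (0+j < 15); true for j=0..14 → 15 lanes set
vd[0] sub(0xf5,0xc0) -> 0x35
vd[1] sub(0x1f,0x18) -> 0x07
vd[2] sub(0x19,0xa5) -> 0x74
vd[3] sub(0x64,0x0a) -> 0x5a
vd[4] sub(0x1a,0x31) -> 0xe9
vd[5] sub(0x79,0x9e) -> 0xdb
vd[6] sub(0x77,0x6e) -> 0x09
vd[7] sub(0x8d,0x1e) -> 0x6f
vd[8] sub(0x90,0xf6) -> 0x9a
vd[9] sub(0xa1,0xde) -> 0xc3
vd[10] sub(0x85,0xc5) -> 0xc0
vd[11] sub(0xb4,0x33) -> 0x81
vd[12] sub(0x01,0xde) -> 0x23
vd[13] sub(0xb3,0x75) -> 0x3e
vd[14] sub(0xf6,0x38) -> 0xbe
vd[15] tail/zero -> 0x00

vd = [53, 7, 116, 90, 233, 219, 9, 111, 154, 195, 192, 129, 35, 62, 190, 0]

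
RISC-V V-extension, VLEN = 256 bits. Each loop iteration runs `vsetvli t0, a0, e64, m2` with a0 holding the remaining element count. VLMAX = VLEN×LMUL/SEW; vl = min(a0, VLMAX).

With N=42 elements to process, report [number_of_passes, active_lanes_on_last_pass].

[iterations, last_vl] = [6, 2]

VLMAX = (256 × 2) / 64 = 8 lanes
N=42: ⌈42/8⌉ = 6 iters; last vl = 42 − 5×8 = 2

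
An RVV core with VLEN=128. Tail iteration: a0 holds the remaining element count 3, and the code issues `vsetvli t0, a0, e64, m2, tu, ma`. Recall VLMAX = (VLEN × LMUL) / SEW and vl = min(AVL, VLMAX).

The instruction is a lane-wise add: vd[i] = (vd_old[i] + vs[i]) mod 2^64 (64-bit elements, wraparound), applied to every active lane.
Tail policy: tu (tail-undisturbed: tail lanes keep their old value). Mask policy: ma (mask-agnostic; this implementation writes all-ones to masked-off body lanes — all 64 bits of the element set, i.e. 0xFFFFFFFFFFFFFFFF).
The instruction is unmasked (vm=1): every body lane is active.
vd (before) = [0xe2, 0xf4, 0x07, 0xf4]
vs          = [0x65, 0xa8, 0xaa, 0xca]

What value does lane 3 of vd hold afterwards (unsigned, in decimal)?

VLMAX = (128 × 2) / 64 = 4 lanes
vl ← min(3, 4) = 3
lane  0: add(0xe2,0x65) ⇒ 0x147
lane  1: add(0xf4,0xa8) ⇒ 0x19c
lane  2: add(0x07,0xaa) ⇒ 0xb1
lane  3: tail/keep ⇒ 0xf4

vd[3] = 244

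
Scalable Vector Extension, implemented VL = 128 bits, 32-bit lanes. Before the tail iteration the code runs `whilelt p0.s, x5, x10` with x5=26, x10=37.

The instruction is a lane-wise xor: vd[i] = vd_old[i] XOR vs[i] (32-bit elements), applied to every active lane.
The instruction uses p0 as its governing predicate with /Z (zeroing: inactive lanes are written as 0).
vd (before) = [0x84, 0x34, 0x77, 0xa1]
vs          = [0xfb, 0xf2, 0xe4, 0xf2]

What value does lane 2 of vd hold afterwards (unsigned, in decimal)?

vd[2] = 147

lane count: 128 div 32 = 4
whilelt: lane j active iff 26+j < 37 → j < 11 → 4 active
lane  0: xor(0x84,0xfb) ⇒ 0x7f
lane  1: xor(0x34,0xf2) ⇒ 0xc6
lane  2: xor(0x77,0xe4) ⇒ 0x93
lane  3: xor(0xa1,0xf2) ⇒ 0x53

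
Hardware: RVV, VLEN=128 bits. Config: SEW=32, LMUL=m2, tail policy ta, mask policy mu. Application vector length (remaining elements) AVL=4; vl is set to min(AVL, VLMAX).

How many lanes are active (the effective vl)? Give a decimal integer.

vl = 4

VLMAX = (128 × 2) / 32 = 8 lanes
vl = min(AVL, VLMAX) = min(4, 8) = 4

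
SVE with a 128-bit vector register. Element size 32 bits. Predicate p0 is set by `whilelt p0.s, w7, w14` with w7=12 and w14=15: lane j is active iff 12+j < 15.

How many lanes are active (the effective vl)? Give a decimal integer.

vl = 3

128-bit reg / 32-bit elem → 4 lanes
whilelt: lane j active iff 12+j < 15 → j < 3 → 3 active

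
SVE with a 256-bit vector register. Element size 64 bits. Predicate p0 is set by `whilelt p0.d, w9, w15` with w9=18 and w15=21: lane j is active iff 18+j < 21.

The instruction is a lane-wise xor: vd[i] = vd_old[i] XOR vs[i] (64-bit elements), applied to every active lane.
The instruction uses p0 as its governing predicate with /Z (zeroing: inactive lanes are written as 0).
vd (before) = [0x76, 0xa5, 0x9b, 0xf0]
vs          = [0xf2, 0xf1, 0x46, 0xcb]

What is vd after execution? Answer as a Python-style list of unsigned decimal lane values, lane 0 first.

vd = [132, 84, 221, 0]

register lanes = 256/64 = 4
active while 18+j < 21, i.e. j ∈ [0,3) capped at 4 ⇒ 3
vd[0] xor(0x76,0xf2) -> 0x84
vd[1] xor(0xa5,0xf1) -> 0x54
vd[2] xor(0x9b,0x46) -> 0xdd
vd[3] tail/zero -> 0x00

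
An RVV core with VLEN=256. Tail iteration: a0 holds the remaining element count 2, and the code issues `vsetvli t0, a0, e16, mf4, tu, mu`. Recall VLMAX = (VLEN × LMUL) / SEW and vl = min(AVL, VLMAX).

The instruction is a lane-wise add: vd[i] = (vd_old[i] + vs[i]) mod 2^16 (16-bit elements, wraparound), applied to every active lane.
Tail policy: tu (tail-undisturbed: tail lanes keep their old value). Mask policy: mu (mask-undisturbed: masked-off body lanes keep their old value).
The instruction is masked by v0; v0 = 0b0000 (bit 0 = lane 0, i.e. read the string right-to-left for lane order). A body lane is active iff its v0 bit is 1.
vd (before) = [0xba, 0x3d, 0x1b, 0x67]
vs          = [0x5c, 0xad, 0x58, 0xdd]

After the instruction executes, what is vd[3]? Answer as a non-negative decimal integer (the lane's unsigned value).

vd[3] = 103

VLMAX = VLEN×LMUL/SEW = 256×1/4/16 = 4
AVL=2 ≤ VLMAX=4, so vl = 2
[0] mask-off/keep = 0xba
[1] mask-off/keep = 0x3d
[2] tail/keep = 0x1b
[3] tail/keep = 0x67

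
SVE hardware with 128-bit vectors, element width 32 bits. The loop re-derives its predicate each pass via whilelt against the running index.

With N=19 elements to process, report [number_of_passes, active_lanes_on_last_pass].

128-bit reg / 32-bit elem → 4 lanes
N=19: ⌈19/4⌉ = 5 iters; last vl = 19 − 4×4 = 3

[iterations, last_vl] = [5, 3]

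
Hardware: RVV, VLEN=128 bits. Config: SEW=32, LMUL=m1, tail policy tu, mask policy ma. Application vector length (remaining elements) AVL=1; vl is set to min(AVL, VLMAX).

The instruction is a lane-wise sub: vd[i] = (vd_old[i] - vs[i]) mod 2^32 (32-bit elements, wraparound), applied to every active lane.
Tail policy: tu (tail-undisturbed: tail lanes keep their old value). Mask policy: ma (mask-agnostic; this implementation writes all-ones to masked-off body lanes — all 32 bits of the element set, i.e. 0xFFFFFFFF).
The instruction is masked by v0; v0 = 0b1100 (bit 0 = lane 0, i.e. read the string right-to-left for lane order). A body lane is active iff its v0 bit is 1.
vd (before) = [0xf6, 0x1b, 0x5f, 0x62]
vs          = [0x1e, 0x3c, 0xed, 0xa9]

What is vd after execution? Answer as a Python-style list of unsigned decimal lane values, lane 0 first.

lanes per group: 128·1/32 = 4
AVL=1 ≤ VLMAX=4, so vl = 1
[0] mask-off/ones = 0xffffffff
[1] tail/keep = 0x1b
[2] tail/keep = 0x5f
[3] tail/keep = 0x62

vd = [4294967295, 27, 95, 98]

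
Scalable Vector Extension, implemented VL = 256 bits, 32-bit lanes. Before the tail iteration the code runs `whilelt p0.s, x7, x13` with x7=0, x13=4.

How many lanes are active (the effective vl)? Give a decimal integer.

vl = 4

register lanes = 256/32 = 8
active while 0+j < 4, i.e. j ∈ [0,4) capped at 8 ⇒ 4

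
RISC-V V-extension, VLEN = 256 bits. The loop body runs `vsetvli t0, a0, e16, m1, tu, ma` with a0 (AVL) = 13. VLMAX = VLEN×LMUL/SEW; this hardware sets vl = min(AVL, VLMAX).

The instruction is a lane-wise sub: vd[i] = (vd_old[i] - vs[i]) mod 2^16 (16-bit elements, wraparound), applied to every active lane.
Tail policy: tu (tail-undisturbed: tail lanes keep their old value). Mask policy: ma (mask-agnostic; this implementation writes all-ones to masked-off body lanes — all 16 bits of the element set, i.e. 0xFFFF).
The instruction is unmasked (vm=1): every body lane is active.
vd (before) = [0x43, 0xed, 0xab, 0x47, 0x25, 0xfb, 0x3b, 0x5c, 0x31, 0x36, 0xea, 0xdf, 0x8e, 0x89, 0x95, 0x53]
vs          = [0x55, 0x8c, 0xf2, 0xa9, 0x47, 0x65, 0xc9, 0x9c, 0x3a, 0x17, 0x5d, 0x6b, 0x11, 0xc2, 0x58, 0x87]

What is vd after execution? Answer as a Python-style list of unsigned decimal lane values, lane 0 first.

lanes per group: 256·1/16 = 16
vl = min(AVL, VLMAX) = min(13, 16) = 13
[0] sub(0x43,0x55) = 0xffee
[1] sub(0xed,0x8c) = 0x61
[2] sub(0xab,0xf2) = 0xffb9
[3] sub(0x47,0xa9) = 0xff9e
[4] sub(0x25,0x47) = 0xffde
[5] sub(0xfb,0x65) = 0x96
[6] sub(0x3b,0xc9) = 0xff72
[7] sub(0x5c,0x9c) = 0xffc0
[8] sub(0x31,0x3a) = 0xfff7
[9] sub(0x36,0x17) = 0x1f
[10] sub(0xea,0x5d) = 0x8d
[11] sub(0xdf,0x6b) = 0x74
[12] sub(0x8e,0x11) = 0x7d
[13] tail/keep = 0x89
[14] tail/keep = 0x95
[15] tail/keep = 0x53

vd = [65518, 97, 65465, 65438, 65502, 150, 65394, 65472, 65527, 31, 141, 116, 125, 137, 149, 83]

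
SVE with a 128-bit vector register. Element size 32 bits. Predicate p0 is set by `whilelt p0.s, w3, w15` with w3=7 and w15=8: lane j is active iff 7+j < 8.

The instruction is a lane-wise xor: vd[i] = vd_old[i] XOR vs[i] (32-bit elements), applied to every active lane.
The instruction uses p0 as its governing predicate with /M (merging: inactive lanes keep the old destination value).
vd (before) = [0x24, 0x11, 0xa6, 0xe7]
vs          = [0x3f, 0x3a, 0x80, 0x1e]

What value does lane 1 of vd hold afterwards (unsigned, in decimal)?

128-bit reg / 32-bit elem → 4 lanes
active while 7+j < 8, i.e. j ∈ [0,1) capped at 4 ⇒ 1
vd[0] xor(0x24,0x3f) -> 0x1b
vd[1] tail/keep -> 0x11
vd[2] tail/keep -> 0xa6
vd[3] tail/keep -> 0xe7

vd[1] = 17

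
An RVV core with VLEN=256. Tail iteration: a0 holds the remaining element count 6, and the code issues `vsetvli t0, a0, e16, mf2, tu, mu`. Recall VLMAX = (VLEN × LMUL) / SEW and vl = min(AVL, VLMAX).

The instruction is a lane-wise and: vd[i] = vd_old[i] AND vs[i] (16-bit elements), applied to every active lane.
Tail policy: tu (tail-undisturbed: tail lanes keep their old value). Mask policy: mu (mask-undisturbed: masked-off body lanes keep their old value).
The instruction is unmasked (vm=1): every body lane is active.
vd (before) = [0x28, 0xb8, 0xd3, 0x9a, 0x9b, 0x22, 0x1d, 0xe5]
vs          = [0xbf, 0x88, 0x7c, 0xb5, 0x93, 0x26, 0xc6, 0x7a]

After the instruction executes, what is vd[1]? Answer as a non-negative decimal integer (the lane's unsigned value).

VLMAX = VLEN×LMUL/SEW = 256×1/2/16 = 8
vl ← min(6, 8) = 6
[0] and(0x28,0xbf) = 0x28
[1] and(0xb8,0x88) = 0x88
[2] and(0xd3,0x7c) = 0x50
[3] and(0x9a,0xb5) = 0x90
[4] and(0x9b,0x93) = 0x93
[5] and(0x22,0x26) = 0x22
[6] tail/keep = 0x1d
[7] tail/keep = 0xe5

vd[1] = 136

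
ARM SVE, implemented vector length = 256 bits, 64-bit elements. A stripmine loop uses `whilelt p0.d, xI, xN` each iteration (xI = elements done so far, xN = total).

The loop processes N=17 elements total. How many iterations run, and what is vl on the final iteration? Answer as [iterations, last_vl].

[iterations, last_vl] = [5, 1]

lane count: 256 div 64 = 4
17 elements at 4/iter → 5 passes, remainder 1 on the last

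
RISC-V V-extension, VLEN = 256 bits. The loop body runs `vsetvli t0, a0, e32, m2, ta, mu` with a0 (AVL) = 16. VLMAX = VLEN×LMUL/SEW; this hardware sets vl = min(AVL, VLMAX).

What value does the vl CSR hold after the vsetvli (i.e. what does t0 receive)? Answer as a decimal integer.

vl = 16

VLMAX = (256 × 2) / 32 = 16 lanes
AVL=16 ≤ VLMAX=16, so vl = 16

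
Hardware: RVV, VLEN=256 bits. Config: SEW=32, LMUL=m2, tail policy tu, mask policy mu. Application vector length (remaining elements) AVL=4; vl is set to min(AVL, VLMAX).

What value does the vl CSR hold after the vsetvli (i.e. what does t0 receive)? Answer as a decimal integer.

VLMAX = (256 × 2) / 32 = 16 lanes
vl ← min(4, 16) = 4

vl = 4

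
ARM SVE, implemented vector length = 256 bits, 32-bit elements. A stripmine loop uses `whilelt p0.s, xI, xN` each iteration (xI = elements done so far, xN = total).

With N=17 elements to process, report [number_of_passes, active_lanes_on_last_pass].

lane count: 256 div 32 = 8
17 elements at 8/iter → 3 passes, remainder 1 on the last

[iterations, last_vl] = [3, 1]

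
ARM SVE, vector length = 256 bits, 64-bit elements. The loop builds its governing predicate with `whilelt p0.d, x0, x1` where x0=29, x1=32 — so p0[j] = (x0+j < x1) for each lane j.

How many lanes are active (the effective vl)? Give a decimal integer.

256-bit reg / 64-bit elem → 4 lanes
whilelt: lane j active iff 29+j < 32 → j < 3 → 3 active

vl = 3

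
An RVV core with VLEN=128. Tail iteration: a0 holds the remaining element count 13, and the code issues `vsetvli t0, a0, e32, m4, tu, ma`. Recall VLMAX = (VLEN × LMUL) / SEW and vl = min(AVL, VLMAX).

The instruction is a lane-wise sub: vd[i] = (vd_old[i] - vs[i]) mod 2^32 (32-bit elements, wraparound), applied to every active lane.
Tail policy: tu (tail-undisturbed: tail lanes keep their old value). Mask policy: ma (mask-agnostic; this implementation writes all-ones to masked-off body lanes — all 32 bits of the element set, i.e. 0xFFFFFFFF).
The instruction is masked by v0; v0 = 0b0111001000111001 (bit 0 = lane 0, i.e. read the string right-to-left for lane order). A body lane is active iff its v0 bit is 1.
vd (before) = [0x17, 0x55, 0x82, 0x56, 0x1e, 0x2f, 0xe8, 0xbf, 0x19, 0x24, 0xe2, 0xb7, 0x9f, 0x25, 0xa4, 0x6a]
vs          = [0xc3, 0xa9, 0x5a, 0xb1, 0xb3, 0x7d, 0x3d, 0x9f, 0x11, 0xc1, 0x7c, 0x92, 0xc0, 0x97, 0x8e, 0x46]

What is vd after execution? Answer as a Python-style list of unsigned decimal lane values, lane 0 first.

vd = [4294967124, 4294967295, 4294967295, 4294967205, 4294967147, 4294967218, 4294967295, 4294967295, 4294967295, 4294967139, 4294967295, 4294967295, 4294967263, 37, 164, 106]

VLMAX = VLEN×LMUL/SEW = 128×4/32 = 16
AVL=13 ≤ VLMAX=16, so vl = 13
  i=0: sub(0x17,0xc3) → 4294967124
  i=1: mask-off/ones → 4294967295
  i=2: mask-off/ones → 4294967295
  i=3: sub(0x56,0xb1) → 4294967205
  i=4: sub(0x1e,0xb3) → 4294967147
  i=5: sub(0x2f,0x7d) → 4294967218
  i=6: mask-off/ones → 4294967295
  i=7: mask-off/ones → 4294967295
  i=8: mask-off/ones → 4294967295
  i=9: sub(0x24,0xc1) → 4294967139
  i=10: mask-off/ones → 4294967295
  i=11: mask-off/ones → 4294967295
  i=12: sub(0x9f,0xc0) → 4294967263
  i=13: tail/keep → 37
  i=14: tail/keep → 164
  i=15: tail/keep → 106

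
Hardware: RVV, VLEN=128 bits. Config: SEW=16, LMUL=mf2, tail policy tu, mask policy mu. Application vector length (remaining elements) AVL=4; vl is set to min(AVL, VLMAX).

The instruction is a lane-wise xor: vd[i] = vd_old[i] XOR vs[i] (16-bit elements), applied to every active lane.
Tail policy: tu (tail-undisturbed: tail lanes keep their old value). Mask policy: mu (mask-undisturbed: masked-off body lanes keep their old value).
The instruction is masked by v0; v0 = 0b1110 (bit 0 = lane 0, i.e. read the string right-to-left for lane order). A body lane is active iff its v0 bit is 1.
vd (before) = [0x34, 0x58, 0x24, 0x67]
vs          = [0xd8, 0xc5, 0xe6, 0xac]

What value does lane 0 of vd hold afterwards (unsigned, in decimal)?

vd[0] = 52

lanes per group: 128·1/2/16 = 4
vl = min(AVL, VLMAX) = min(4, 4) = 4
[0] mask-off/keep = 0x34
[1] xor(0x58,0xc5) = 0x9d
[2] xor(0x24,0xe6) = 0xc2
[3] xor(0x67,0xac) = 0xcb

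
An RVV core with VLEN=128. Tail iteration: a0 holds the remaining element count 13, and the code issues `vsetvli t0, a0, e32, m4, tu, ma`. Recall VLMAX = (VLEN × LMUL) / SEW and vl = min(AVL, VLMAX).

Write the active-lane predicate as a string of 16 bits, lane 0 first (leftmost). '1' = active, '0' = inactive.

predicate = 1111111111111000

VLMAX = (128 × 4) / 32 = 16 lanes
vl ← min(13, 16) = 13
bits (lane 0 leftmost): 1111111111111000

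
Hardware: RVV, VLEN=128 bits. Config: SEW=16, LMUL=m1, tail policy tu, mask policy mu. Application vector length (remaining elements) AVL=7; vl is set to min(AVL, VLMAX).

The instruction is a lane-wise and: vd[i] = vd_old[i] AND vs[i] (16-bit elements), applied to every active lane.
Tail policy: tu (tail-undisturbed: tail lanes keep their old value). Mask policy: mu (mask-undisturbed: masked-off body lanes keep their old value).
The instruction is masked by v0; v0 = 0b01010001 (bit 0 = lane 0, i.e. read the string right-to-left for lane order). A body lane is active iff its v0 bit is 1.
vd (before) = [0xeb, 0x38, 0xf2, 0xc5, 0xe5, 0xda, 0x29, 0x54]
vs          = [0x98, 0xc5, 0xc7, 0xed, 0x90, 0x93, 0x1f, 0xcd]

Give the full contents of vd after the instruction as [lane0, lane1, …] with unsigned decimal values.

VLMAX = (128 × 1) / 16 = 8 lanes
vl = min(AVL, VLMAX) = min(7, 8) = 7
  i=0: and(0xeb,0x98) → 136
  i=1: mask-off/keep → 56
  i=2: mask-off/keep → 242
  i=3: mask-off/keep → 197
  i=4: and(0xe5,0x90) → 128
  i=5: mask-off/keep → 218
  i=6: and(0x29,0x1f) → 9
  i=7: tail/keep → 84

vd = [136, 56, 242, 197, 128, 218, 9, 84]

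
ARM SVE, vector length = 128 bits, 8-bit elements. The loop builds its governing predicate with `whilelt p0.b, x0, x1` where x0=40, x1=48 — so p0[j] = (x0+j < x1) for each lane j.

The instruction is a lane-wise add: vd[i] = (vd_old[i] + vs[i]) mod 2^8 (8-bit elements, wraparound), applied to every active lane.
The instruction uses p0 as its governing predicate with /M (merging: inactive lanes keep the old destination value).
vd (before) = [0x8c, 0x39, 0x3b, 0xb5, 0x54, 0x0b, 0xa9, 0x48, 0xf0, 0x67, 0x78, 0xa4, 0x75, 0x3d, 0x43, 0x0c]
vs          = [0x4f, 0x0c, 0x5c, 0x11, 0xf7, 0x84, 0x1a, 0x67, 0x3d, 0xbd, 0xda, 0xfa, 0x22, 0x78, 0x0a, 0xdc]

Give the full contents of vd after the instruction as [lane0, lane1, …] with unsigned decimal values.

register lanes = 128/8 = 16
p0[j] = (40+j < 48); true for j=0..7 → 8 lanes set
lane  0: add(0x8c,0x4f) ⇒ 0xdb
lane  1: add(0x39,0x0c) ⇒ 0x45
lane  2: add(0x3b,0x5c) ⇒ 0x97
lane  3: add(0xb5,0x11) ⇒ 0xc6
lane  4: add(0x54,0xf7) ⇒ 0x4b
lane  5: add(0x0b,0x84) ⇒ 0x8f
lane  6: add(0xa9,0x1a) ⇒ 0xc3
lane  7: add(0x48,0x67) ⇒ 0xaf
lane  8: tail/keep ⇒ 0xf0
lane  9: tail/keep ⇒ 0x67
lane 10: tail/keep ⇒ 0x78
lane 11: tail/keep ⇒ 0xa4
lane 12: tail/keep ⇒ 0x75
lane 13: tail/keep ⇒ 0x3d
lane 14: tail/keep ⇒ 0x43
lane 15: tail/keep ⇒ 0x0c

vd = [219, 69, 151, 198, 75, 143, 195, 175, 240, 103, 120, 164, 117, 61, 67, 12]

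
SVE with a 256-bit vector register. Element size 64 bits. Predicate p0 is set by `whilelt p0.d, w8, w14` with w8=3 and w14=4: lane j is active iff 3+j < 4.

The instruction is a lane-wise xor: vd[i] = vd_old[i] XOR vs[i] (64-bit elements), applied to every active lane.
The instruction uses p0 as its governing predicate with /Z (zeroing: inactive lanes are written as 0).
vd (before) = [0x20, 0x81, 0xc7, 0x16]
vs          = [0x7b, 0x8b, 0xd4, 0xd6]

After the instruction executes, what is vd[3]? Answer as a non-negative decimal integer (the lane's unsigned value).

vd[3] = 0

lane count: 256 div 64 = 4
p0[j] = (3+j < 4); true for j=0..0 → 1 lanes set
  i=0: xor(0x20,0x7b) → 91
  i=1: tail/zero → 0
  i=2: tail/zero → 0
  i=3: tail/zero → 0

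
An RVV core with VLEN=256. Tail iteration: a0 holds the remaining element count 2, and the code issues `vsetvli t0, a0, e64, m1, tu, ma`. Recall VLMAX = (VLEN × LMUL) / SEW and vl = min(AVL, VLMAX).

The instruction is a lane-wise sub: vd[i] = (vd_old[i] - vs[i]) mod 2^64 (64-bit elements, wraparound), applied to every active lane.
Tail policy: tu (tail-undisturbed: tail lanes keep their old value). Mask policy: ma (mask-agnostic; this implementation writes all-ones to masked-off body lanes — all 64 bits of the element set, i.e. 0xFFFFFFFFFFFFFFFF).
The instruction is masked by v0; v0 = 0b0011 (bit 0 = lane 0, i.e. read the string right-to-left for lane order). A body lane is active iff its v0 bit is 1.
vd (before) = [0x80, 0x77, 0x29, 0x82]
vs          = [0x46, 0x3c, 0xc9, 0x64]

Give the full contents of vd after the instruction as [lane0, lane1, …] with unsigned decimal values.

vd = [58, 59, 41, 130]

VLMAX = (256 × 1) / 64 = 4 lanes
vl = min(AVL, VLMAX) = min(2, 4) = 2
[0] sub(0x80,0x46) = 0x3a
[1] sub(0x77,0x3c) = 0x3b
[2] tail/keep = 0x29
[3] tail/keep = 0x82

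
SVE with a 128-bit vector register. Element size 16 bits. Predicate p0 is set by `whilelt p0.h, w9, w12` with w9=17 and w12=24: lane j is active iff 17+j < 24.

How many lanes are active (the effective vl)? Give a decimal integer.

vl = 7

128-bit reg / 16-bit elem → 8 lanes
active while 17+j < 24, i.e. j ∈ [0,7) capped at 8 ⇒ 7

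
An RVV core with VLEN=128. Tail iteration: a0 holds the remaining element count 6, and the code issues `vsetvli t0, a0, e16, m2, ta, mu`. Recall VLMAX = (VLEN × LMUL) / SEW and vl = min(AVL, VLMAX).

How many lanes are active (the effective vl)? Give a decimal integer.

lanes per group: 128·2/16 = 16
vl ← min(6, 16) = 6

vl = 6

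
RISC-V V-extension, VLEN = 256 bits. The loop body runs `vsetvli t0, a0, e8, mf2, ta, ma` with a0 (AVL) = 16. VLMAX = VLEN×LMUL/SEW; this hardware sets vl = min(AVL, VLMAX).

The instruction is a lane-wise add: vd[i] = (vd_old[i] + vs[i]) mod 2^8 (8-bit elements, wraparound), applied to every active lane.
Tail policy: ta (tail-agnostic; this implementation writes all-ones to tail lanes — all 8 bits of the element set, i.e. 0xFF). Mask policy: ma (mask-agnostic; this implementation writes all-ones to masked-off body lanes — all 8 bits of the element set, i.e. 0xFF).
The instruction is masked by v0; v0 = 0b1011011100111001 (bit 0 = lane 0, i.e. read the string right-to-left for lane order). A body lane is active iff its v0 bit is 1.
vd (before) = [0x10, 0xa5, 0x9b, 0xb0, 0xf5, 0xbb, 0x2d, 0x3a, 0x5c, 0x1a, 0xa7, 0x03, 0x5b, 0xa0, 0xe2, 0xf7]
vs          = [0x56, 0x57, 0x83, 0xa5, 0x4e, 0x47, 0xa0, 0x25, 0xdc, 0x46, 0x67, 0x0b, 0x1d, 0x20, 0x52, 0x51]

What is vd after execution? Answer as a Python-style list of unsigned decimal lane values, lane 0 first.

VLMAX = VLEN×LMUL/SEW = 256×1/2/8 = 16
vl = min(AVL, VLMAX) = min(16, 16) = 16
lane  0: add(0x10,0x56) ⇒ 0x66
lane  1: mask-off/ones ⇒ 0xff
lane  2: mask-off/ones ⇒ 0xff
lane  3: add(0xb0,0xa5) ⇒ 0x55
lane  4: add(0xf5,0x4e) ⇒ 0x43
lane  5: add(0xbb,0x47) ⇒ 0x02
lane  6: mask-off/ones ⇒ 0xff
lane  7: mask-off/ones ⇒ 0xff
lane  8: add(0x5c,0xdc) ⇒ 0x38
lane  9: add(0x1a,0x46) ⇒ 0x60
lane 10: add(0xa7,0x67) ⇒ 0x0e
lane 11: mask-off/ones ⇒ 0xff
lane 12: add(0x5b,0x1d) ⇒ 0x78
lane 13: add(0xa0,0x20) ⇒ 0xc0
lane 14: mask-off/ones ⇒ 0xff
lane 15: add(0xf7,0x51) ⇒ 0x48

vd = [102, 255, 255, 85, 67, 2, 255, 255, 56, 96, 14, 255, 120, 192, 255, 72]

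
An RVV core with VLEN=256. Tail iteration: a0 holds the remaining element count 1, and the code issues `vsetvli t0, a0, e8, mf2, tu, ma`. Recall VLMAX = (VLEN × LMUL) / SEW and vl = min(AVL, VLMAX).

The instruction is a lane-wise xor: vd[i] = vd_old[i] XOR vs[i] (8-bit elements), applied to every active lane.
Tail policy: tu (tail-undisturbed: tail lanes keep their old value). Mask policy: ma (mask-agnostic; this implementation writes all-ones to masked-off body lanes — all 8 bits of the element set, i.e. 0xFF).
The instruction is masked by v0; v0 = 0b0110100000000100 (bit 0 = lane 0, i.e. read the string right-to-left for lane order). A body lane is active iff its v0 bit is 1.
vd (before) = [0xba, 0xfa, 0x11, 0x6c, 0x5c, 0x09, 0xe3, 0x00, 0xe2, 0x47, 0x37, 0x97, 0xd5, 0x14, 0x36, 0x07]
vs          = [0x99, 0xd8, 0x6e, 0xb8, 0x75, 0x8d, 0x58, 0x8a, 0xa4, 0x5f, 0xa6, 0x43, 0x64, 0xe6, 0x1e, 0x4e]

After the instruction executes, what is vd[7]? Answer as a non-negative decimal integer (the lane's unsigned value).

VLMAX = VLEN×LMUL/SEW = 256×1/2/8 = 16
AVL=1 ≤ VLMAX=16, so vl = 1
vd[0] mask-off/ones -> 0xff
vd[1] tail/keep -> 0xfa
vd[2] tail/keep -> 0x11
vd[3] tail/keep -> 0x6c
vd[4] tail/keep -> 0x5c
vd[5] tail/keep -> 0x09
vd[6] tail/keep -> 0xe3
vd[7] tail/keep -> 0x00
vd[8] tail/keep -> 0xe2
vd[9] tail/keep -> 0x47
vd[10] tail/keep -> 0x37
vd[11] tail/keep -> 0x97
vd[12] tail/keep -> 0xd5
vd[13] tail/keep -> 0x14
vd[14] tail/keep -> 0x36
vd[15] tail/keep -> 0x07

vd[7] = 0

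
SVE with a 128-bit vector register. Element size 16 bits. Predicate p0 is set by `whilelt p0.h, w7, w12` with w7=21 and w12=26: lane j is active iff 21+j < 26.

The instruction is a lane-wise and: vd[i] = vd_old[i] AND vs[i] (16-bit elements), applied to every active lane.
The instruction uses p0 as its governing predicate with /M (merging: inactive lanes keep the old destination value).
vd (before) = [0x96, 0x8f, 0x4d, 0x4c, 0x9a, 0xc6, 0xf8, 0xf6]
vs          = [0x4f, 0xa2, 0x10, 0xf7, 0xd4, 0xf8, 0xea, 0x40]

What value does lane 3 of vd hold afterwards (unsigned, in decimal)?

128-bit reg / 16-bit elem → 8 lanes
active while 21+j < 26, i.e. j ∈ [0,5) capped at 8 ⇒ 5
[0] and(0x96,0x4f) = 0x06
[1] and(0x8f,0xa2) = 0x82
[2] and(0x4d,0x10) = 0x00
[3] and(0x4c,0xf7) = 0x44
[4] and(0x9a,0xd4) = 0x90
[5] tail/keep = 0xc6
[6] tail/keep = 0xf8
[7] tail/keep = 0xf6

vd[3] = 68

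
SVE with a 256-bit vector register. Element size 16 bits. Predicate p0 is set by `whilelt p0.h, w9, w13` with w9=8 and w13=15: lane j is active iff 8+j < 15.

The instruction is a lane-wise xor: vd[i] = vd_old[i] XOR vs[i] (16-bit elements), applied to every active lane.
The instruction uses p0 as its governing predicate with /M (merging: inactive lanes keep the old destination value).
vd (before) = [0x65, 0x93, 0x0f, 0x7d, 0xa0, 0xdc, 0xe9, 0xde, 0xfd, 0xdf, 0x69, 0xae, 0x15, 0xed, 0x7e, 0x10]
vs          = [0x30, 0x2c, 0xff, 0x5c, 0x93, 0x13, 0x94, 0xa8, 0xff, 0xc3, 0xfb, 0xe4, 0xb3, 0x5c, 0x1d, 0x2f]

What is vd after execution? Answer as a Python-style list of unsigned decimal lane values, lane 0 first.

register lanes = 256/16 = 16
active while 8+j < 15, i.e. j ∈ [0,7) capped at 16 ⇒ 7
[0] xor(0x65,0x30) = 0x55
[1] xor(0x93,0x2c) = 0xbf
[2] xor(0x0f,0xff) = 0xf0
[3] xor(0x7d,0x5c) = 0x21
[4] xor(0xa0,0x93) = 0x33
[5] xor(0xdc,0x13) = 0xcf
[6] xor(0xe9,0x94) = 0x7d
[7] tail/keep = 0xde
[8] tail/keep = 0xfd
[9] tail/keep = 0xdf
[10] tail/keep = 0x69
[11] tail/keep = 0xae
[12] tail/keep = 0x15
[13] tail/keep = 0xed
[14] tail/keep = 0x7e
[15] tail/keep = 0x10

vd = [85, 191, 240, 33, 51, 207, 125, 222, 253, 223, 105, 174, 21, 237, 126, 16]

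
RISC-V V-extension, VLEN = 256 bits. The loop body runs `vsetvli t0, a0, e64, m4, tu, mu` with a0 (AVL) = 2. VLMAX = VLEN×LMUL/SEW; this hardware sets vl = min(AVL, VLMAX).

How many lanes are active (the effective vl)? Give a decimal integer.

vl = 2

VLMAX = (256 × 4) / 64 = 16 lanes
vl ← min(2, 16) = 2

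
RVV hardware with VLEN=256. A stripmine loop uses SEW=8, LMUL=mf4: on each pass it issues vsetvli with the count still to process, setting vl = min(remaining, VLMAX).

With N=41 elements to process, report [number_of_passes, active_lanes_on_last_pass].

[iterations, last_vl] = [6, 1]

lanes per group: 256·1/4/8 = 8
iterations = ceil(41/8) = 6; final-pass vl = 1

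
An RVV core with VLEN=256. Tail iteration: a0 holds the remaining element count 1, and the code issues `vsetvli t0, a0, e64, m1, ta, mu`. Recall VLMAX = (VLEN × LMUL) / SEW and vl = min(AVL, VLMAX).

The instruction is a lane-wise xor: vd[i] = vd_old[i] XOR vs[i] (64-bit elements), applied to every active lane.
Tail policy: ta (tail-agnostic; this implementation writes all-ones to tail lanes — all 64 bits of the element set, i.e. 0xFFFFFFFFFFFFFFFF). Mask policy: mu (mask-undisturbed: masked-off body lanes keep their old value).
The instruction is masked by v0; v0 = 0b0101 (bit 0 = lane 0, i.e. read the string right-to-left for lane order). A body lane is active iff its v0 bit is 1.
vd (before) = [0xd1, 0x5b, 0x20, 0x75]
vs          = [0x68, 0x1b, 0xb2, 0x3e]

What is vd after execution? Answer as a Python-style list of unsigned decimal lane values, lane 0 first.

lanes per group: 256·1/64 = 4
AVL=1 ≤ VLMAX=4, so vl = 1
vd[0] xor(0xd1,0x68) -> 0xb9
vd[1] tail/ones -> 0xffffffffffffffff
vd[2] tail/ones -> 0xffffffffffffffff
vd[3] tail/ones -> 0xffffffffffffffff

vd = [185, 18446744073709551615, 18446744073709551615, 18446744073709551615]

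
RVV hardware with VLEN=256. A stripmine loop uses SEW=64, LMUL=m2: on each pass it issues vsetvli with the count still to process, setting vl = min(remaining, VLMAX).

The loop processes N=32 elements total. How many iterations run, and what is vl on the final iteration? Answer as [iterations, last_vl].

VLMAX = VLEN×LMUL/SEW = 256×2/64 = 8
N=32: ⌈32/8⌉ = 4 iters; last vl = 32 − 3×8 = 8

[iterations, last_vl] = [4, 8]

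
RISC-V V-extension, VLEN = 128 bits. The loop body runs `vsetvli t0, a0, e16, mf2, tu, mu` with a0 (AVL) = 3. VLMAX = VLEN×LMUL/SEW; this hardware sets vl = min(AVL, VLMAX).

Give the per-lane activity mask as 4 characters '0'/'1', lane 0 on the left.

predicate = 1110

VLMAX = (128 × 1/2) / 16 = 4 lanes
vl = min(AVL, VLMAX) = min(3, 4) = 3
bits (lane 0 leftmost): 1110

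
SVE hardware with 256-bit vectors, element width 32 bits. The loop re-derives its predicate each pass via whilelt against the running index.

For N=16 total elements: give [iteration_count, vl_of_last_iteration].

register lanes = 256/32 = 8
16 elements at 8/iter → 2 passes, remainder 8 on the last

[iterations, last_vl] = [2, 8]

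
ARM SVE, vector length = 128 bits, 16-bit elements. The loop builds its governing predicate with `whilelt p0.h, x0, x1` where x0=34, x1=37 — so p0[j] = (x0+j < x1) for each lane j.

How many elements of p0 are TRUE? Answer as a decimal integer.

register lanes = 128/16 = 8
active while 34+j < 37, i.e. j ∈ [0,3) capped at 8 ⇒ 3

vl = 3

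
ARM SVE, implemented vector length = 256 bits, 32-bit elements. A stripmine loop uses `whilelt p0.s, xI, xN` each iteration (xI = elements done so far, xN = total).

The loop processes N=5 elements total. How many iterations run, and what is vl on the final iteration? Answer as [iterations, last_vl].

[iterations, last_vl] = [1, 5]

256-bit reg / 32-bit elem → 8 lanes
5 elements at 8/iter → 1 passes, remainder 5 on the last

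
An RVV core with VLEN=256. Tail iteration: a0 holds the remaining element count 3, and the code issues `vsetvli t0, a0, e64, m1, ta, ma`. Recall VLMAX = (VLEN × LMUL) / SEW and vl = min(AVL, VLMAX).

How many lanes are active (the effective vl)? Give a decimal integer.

vl = 3

VLMAX = (256 × 1) / 64 = 4 lanes
vl ← min(3, 4) = 3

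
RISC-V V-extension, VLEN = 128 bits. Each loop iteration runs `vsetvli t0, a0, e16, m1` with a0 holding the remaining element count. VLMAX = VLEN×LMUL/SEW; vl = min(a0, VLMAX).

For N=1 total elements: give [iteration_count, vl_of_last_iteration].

VLMAX = (128 × 1) / 16 = 8 lanes
iterations = ceil(1/8) = 1; final-pass vl = 1

[iterations, last_vl] = [1, 1]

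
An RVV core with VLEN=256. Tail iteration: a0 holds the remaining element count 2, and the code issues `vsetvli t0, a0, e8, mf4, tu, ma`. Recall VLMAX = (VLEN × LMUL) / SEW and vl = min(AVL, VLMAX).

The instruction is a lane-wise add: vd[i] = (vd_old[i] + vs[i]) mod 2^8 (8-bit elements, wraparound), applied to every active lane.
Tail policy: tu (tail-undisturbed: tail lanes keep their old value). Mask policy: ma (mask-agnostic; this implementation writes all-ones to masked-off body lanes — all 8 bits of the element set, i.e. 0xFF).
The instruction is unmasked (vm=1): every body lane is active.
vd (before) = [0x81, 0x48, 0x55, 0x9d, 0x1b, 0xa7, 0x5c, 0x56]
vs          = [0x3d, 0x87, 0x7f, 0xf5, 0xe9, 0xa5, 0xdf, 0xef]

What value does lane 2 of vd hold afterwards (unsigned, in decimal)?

vd[2] = 85

lanes per group: 256·1/4/8 = 8
vl = min(AVL, VLMAX) = min(2, 8) = 2
  i=0: add(0x81,0x3d) → 190
  i=1: add(0x48,0x87) → 207
  i=2: tail/keep → 85
  i=3: tail/keep → 157
  i=4: tail/keep → 27
  i=5: tail/keep → 167
  i=6: tail/keep → 92
  i=7: tail/keep → 86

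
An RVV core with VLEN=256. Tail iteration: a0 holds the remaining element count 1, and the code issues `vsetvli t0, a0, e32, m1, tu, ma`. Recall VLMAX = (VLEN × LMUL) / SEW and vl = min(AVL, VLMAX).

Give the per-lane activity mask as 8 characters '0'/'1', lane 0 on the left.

VLMAX = VLEN×LMUL/SEW = 256×1/32 = 8
vl = min(AVL, VLMAX) = min(1, 8) = 1
bits (lane 0 leftmost): 10000000

predicate = 10000000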